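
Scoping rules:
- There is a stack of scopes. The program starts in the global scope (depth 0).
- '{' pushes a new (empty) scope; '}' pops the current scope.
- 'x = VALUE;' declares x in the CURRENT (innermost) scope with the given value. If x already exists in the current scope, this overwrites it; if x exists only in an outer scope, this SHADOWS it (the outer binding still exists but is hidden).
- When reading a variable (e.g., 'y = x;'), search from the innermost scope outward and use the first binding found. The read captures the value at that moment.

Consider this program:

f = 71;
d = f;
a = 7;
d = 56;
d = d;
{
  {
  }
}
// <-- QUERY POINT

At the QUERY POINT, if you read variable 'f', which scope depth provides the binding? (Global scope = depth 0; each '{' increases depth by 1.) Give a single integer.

Answer: 0

Derivation:
Step 1: declare f=71 at depth 0
Step 2: declare d=(read f)=71 at depth 0
Step 3: declare a=7 at depth 0
Step 4: declare d=56 at depth 0
Step 5: declare d=(read d)=56 at depth 0
Step 6: enter scope (depth=1)
Step 7: enter scope (depth=2)
Step 8: exit scope (depth=1)
Step 9: exit scope (depth=0)
Visible at query point: a=7 d=56 f=71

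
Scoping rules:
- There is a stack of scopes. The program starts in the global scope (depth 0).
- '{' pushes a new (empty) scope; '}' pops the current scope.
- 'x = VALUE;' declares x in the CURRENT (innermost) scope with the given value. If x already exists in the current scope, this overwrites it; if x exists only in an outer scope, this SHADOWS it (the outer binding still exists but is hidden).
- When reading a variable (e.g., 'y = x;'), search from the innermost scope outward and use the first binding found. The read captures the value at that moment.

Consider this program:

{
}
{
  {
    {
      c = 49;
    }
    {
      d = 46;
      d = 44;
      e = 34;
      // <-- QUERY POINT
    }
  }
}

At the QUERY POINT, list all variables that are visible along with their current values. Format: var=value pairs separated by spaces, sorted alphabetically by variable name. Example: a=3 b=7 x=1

Step 1: enter scope (depth=1)
Step 2: exit scope (depth=0)
Step 3: enter scope (depth=1)
Step 4: enter scope (depth=2)
Step 5: enter scope (depth=3)
Step 6: declare c=49 at depth 3
Step 7: exit scope (depth=2)
Step 8: enter scope (depth=3)
Step 9: declare d=46 at depth 3
Step 10: declare d=44 at depth 3
Step 11: declare e=34 at depth 3
Visible at query point: d=44 e=34

Answer: d=44 e=34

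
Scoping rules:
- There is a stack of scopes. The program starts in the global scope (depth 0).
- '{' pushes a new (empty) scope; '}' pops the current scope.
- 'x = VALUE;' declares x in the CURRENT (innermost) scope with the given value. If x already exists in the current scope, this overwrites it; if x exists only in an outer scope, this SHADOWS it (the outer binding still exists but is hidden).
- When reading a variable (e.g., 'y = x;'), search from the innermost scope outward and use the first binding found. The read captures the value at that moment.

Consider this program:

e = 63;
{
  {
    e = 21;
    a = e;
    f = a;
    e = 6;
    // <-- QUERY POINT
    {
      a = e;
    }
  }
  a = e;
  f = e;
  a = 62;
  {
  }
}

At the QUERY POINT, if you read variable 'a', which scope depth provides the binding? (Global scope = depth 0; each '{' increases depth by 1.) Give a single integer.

Answer: 2

Derivation:
Step 1: declare e=63 at depth 0
Step 2: enter scope (depth=1)
Step 3: enter scope (depth=2)
Step 4: declare e=21 at depth 2
Step 5: declare a=(read e)=21 at depth 2
Step 6: declare f=(read a)=21 at depth 2
Step 7: declare e=6 at depth 2
Visible at query point: a=21 e=6 f=21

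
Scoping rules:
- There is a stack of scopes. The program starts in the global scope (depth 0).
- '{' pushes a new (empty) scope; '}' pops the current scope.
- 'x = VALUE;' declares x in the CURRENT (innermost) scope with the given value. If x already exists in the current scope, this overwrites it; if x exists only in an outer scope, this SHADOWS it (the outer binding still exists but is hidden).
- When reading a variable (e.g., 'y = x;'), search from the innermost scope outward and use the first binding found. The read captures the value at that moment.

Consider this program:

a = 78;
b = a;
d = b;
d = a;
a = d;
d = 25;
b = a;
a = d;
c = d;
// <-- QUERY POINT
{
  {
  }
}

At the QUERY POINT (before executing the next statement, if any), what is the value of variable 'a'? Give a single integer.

Step 1: declare a=78 at depth 0
Step 2: declare b=(read a)=78 at depth 0
Step 3: declare d=(read b)=78 at depth 0
Step 4: declare d=(read a)=78 at depth 0
Step 5: declare a=(read d)=78 at depth 0
Step 6: declare d=25 at depth 0
Step 7: declare b=(read a)=78 at depth 0
Step 8: declare a=(read d)=25 at depth 0
Step 9: declare c=(read d)=25 at depth 0
Visible at query point: a=25 b=78 c=25 d=25

Answer: 25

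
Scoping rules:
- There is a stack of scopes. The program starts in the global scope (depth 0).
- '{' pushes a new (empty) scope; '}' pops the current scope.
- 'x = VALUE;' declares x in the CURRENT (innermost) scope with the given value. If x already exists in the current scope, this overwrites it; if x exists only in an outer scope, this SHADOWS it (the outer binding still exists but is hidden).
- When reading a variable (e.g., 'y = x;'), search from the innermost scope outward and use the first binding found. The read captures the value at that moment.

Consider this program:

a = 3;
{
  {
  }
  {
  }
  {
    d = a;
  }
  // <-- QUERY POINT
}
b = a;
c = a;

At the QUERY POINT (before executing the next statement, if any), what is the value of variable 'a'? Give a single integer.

Answer: 3

Derivation:
Step 1: declare a=3 at depth 0
Step 2: enter scope (depth=1)
Step 3: enter scope (depth=2)
Step 4: exit scope (depth=1)
Step 5: enter scope (depth=2)
Step 6: exit scope (depth=1)
Step 7: enter scope (depth=2)
Step 8: declare d=(read a)=3 at depth 2
Step 9: exit scope (depth=1)
Visible at query point: a=3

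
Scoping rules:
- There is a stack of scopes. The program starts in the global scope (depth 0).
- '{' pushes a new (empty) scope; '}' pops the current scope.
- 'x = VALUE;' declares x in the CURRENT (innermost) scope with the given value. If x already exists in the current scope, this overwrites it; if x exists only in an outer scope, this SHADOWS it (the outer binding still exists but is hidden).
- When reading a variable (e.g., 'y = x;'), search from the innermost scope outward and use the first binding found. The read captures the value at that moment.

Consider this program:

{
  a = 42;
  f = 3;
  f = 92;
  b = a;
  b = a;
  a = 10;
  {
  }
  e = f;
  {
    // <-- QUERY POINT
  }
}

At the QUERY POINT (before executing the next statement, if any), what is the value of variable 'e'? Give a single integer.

Step 1: enter scope (depth=1)
Step 2: declare a=42 at depth 1
Step 3: declare f=3 at depth 1
Step 4: declare f=92 at depth 1
Step 5: declare b=(read a)=42 at depth 1
Step 6: declare b=(read a)=42 at depth 1
Step 7: declare a=10 at depth 1
Step 8: enter scope (depth=2)
Step 9: exit scope (depth=1)
Step 10: declare e=(read f)=92 at depth 1
Step 11: enter scope (depth=2)
Visible at query point: a=10 b=42 e=92 f=92

Answer: 92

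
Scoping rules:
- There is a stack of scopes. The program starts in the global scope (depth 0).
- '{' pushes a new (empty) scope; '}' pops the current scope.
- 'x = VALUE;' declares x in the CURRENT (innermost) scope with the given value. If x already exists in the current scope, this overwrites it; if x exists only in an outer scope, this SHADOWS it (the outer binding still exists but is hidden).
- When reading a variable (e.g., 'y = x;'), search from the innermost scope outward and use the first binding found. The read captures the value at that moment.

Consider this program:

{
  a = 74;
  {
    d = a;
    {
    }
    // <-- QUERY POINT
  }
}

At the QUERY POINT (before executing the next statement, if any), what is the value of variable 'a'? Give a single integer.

Step 1: enter scope (depth=1)
Step 2: declare a=74 at depth 1
Step 3: enter scope (depth=2)
Step 4: declare d=(read a)=74 at depth 2
Step 5: enter scope (depth=3)
Step 6: exit scope (depth=2)
Visible at query point: a=74 d=74

Answer: 74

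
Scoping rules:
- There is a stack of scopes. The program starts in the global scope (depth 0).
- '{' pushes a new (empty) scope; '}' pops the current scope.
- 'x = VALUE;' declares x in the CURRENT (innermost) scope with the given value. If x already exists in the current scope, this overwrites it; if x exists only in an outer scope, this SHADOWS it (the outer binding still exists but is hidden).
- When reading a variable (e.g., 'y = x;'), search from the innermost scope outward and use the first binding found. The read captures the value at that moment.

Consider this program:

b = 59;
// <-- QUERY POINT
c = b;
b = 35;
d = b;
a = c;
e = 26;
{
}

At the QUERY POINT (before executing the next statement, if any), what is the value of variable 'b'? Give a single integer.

Answer: 59

Derivation:
Step 1: declare b=59 at depth 0
Visible at query point: b=59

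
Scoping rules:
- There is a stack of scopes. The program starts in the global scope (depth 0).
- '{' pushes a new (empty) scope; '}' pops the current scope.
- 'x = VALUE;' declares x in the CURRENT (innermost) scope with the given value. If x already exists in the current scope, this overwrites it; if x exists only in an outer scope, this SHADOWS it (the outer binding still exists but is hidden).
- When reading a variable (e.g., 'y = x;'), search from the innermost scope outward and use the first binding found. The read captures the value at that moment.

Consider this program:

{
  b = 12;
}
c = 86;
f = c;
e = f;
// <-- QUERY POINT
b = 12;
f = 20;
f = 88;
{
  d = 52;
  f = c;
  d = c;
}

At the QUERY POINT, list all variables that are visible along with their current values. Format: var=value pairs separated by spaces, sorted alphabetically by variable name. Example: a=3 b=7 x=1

Step 1: enter scope (depth=1)
Step 2: declare b=12 at depth 1
Step 3: exit scope (depth=0)
Step 4: declare c=86 at depth 0
Step 5: declare f=(read c)=86 at depth 0
Step 6: declare e=(read f)=86 at depth 0
Visible at query point: c=86 e=86 f=86

Answer: c=86 e=86 f=86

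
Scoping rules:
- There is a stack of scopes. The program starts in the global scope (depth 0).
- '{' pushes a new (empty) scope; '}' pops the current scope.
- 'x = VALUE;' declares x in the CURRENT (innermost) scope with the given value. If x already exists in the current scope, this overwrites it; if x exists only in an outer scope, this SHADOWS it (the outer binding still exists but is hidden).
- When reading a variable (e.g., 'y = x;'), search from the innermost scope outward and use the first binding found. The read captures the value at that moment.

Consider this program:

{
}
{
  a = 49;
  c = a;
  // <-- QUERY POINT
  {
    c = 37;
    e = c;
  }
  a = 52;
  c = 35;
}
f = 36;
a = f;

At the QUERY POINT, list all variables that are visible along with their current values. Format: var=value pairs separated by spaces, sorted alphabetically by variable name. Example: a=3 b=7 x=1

Answer: a=49 c=49

Derivation:
Step 1: enter scope (depth=1)
Step 2: exit scope (depth=0)
Step 3: enter scope (depth=1)
Step 4: declare a=49 at depth 1
Step 5: declare c=(read a)=49 at depth 1
Visible at query point: a=49 c=49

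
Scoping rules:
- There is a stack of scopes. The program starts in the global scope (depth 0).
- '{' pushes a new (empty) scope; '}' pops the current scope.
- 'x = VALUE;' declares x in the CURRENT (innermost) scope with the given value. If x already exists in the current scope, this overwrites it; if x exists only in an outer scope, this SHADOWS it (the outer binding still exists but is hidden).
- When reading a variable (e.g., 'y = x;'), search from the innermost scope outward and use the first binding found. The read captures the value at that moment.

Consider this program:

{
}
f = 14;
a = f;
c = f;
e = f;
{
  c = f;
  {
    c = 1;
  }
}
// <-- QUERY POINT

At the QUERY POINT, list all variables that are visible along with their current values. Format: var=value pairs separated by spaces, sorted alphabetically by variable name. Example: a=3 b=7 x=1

Step 1: enter scope (depth=1)
Step 2: exit scope (depth=0)
Step 3: declare f=14 at depth 0
Step 4: declare a=(read f)=14 at depth 0
Step 5: declare c=(read f)=14 at depth 0
Step 6: declare e=(read f)=14 at depth 0
Step 7: enter scope (depth=1)
Step 8: declare c=(read f)=14 at depth 1
Step 9: enter scope (depth=2)
Step 10: declare c=1 at depth 2
Step 11: exit scope (depth=1)
Step 12: exit scope (depth=0)
Visible at query point: a=14 c=14 e=14 f=14

Answer: a=14 c=14 e=14 f=14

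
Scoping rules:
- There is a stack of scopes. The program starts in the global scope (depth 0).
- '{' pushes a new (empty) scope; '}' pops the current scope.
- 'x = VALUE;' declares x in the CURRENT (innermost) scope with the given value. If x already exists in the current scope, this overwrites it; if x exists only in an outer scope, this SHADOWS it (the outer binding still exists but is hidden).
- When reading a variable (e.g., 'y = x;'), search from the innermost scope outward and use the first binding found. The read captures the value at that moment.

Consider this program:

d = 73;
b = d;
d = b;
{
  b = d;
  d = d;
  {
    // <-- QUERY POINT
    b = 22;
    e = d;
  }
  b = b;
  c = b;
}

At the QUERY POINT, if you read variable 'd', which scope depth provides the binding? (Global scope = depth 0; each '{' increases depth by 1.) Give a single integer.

Step 1: declare d=73 at depth 0
Step 2: declare b=(read d)=73 at depth 0
Step 3: declare d=(read b)=73 at depth 0
Step 4: enter scope (depth=1)
Step 5: declare b=(read d)=73 at depth 1
Step 6: declare d=(read d)=73 at depth 1
Step 7: enter scope (depth=2)
Visible at query point: b=73 d=73

Answer: 1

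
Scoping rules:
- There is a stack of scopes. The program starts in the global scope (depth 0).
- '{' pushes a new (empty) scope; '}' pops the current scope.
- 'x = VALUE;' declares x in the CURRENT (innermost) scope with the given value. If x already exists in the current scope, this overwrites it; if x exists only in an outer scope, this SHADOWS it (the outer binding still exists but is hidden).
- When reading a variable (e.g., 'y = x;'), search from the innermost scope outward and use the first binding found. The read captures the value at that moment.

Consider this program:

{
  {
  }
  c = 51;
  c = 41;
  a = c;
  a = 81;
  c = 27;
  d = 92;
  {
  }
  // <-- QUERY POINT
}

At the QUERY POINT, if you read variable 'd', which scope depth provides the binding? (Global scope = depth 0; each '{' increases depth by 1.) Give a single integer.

Answer: 1

Derivation:
Step 1: enter scope (depth=1)
Step 2: enter scope (depth=2)
Step 3: exit scope (depth=1)
Step 4: declare c=51 at depth 1
Step 5: declare c=41 at depth 1
Step 6: declare a=(read c)=41 at depth 1
Step 7: declare a=81 at depth 1
Step 8: declare c=27 at depth 1
Step 9: declare d=92 at depth 1
Step 10: enter scope (depth=2)
Step 11: exit scope (depth=1)
Visible at query point: a=81 c=27 d=92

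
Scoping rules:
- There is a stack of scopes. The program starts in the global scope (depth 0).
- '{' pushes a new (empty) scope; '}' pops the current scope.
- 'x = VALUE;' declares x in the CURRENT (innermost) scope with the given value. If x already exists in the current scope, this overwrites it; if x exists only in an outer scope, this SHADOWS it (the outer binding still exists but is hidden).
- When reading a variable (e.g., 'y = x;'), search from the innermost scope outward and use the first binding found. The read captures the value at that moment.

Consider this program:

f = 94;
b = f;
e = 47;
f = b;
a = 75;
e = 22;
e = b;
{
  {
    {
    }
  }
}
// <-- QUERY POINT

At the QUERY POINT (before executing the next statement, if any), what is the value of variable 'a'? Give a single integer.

Step 1: declare f=94 at depth 0
Step 2: declare b=(read f)=94 at depth 0
Step 3: declare e=47 at depth 0
Step 4: declare f=(read b)=94 at depth 0
Step 5: declare a=75 at depth 0
Step 6: declare e=22 at depth 0
Step 7: declare e=(read b)=94 at depth 0
Step 8: enter scope (depth=1)
Step 9: enter scope (depth=2)
Step 10: enter scope (depth=3)
Step 11: exit scope (depth=2)
Step 12: exit scope (depth=1)
Step 13: exit scope (depth=0)
Visible at query point: a=75 b=94 e=94 f=94

Answer: 75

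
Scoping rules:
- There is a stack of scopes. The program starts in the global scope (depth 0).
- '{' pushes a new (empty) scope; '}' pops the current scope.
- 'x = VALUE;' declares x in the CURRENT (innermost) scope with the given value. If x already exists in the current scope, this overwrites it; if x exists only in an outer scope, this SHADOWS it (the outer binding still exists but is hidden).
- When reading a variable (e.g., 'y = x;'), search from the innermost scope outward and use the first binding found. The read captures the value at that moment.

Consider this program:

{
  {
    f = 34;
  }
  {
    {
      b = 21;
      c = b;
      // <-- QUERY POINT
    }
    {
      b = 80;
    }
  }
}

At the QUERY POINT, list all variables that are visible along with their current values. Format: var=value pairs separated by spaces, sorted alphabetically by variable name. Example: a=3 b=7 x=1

Step 1: enter scope (depth=1)
Step 2: enter scope (depth=2)
Step 3: declare f=34 at depth 2
Step 4: exit scope (depth=1)
Step 5: enter scope (depth=2)
Step 6: enter scope (depth=3)
Step 7: declare b=21 at depth 3
Step 8: declare c=(read b)=21 at depth 3
Visible at query point: b=21 c=21

Answer: b=21 c=21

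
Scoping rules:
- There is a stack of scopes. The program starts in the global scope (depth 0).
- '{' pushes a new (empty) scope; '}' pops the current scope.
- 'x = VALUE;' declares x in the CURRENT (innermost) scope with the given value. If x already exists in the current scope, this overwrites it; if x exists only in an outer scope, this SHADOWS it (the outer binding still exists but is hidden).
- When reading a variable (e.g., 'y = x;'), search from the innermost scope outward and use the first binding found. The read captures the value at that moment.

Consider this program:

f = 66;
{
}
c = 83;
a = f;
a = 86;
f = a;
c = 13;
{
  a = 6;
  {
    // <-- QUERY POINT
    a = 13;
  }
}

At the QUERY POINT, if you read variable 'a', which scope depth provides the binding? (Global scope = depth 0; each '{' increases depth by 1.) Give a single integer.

Answer: 1

Derivation:
Step 1: declare f=66 at depth 0
Step 2: enter scope (depth=1)
Step 3: exit scope (depth=0)
Step 4: declare c=83 at depth 0
Step 5: declare a=(read f)=66 at depth 0
Step 6: declare a=86 at depth 0
Step 7: declare f=(read a)=86 at depth 0
Step 8: declare c=13 at depth 0
Step 9: enter scope (depth=1)
Step 10: declare a=6 at depth 1
Step 11: enter scope (depth=2)
Visible at query point: a=6 c=13 f=86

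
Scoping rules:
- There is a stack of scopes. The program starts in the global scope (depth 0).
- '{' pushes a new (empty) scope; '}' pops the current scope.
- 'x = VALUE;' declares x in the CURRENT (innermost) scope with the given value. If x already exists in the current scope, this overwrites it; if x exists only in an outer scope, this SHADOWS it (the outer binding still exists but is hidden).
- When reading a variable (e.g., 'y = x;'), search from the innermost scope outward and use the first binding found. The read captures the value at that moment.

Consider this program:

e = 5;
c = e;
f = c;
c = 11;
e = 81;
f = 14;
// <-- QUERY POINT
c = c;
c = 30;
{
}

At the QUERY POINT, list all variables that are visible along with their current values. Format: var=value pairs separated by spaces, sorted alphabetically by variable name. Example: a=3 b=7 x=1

Answer: c=11 e=81 f=14

Derivation:
Step 1: declare e=5 at depth 0
Step 2: declare c=(read e)=5 at depth 0
Step 3: declare f=(read c)=5 at depth 0
Step 4: declare c=11 at depth 0
Step 5: declare e=81 at depth 0
Step 6: declare f=14 at depth 0
Visible at query point: c=11 e=81 f=14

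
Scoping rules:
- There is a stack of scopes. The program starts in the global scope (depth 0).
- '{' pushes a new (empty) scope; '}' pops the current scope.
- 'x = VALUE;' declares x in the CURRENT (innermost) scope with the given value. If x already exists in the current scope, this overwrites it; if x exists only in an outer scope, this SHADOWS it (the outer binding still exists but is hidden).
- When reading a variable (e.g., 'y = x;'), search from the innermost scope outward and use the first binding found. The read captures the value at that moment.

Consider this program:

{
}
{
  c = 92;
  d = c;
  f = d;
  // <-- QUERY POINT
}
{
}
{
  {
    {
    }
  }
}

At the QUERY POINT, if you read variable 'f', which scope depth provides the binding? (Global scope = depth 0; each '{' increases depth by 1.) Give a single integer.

Answer: 1

Derivation:
Step 1: enter scope (depth=1)
Step 2: exit scope (depth=0)
Step 3: enter scope (depth=1)
Step 4: declare c=92 at depth 1
Step 5: declare d=(read c)=92 at depth 1
Step 6: declare f=(read d)=92 at depth 1
Visible at query point: c=92 d=92 f=92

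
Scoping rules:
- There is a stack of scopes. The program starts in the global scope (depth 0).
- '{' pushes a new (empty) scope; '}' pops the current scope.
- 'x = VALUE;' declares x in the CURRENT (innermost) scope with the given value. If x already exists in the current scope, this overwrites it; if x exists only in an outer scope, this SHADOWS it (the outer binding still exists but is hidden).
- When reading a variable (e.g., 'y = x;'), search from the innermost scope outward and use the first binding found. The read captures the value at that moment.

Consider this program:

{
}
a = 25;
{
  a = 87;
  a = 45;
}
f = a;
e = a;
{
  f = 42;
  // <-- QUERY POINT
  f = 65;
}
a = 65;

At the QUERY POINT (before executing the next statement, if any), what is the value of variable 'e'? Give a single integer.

Answer: 25

Derivation:
Step 1: enter scope (depth=1)
Step 2: exit scope (depth=0)
Step 3: declare a=25 at depth 0
Step 4: enter scope (depth=1)
Step 5: declare a=87 at depth 1
Step 6: declare a=45 at depth 1
Step 7: exit scope (depth=0)
Step 8: declare f=(read a)=25 at depth 0
Step 9: declare e=(read a)=25 at depth 0
Step 10: enter scope (depth=1)
Step 11: declare f=42 at depth 1
Visible at query point: a=25 e=25 f=42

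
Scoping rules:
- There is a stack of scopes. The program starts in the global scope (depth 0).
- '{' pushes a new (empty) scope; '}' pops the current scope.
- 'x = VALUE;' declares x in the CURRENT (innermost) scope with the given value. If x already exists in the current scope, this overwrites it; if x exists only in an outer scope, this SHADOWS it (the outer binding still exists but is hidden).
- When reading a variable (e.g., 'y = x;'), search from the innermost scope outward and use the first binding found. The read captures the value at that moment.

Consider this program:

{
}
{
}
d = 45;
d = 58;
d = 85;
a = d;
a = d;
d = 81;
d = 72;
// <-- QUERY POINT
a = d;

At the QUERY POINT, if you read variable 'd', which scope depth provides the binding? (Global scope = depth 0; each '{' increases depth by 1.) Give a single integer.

Answer: 0

Derivation:
Step 1: enter scope (depth=1)
Step 2: exit scope (depth=0)
Step 3: enter scope (depth=1)
Step 4: exit scope (depth=0)
Step 5: declare d=45 at depth 0
Step 6: declare d=58 at depth 0
Step 7: declare d=85 at depth 0
Step 8: declare a=(read d)=85 at depth 0
Step 9: declare a=(read d)=85 at depth 0
Step 10: declare d=81 at depth 0
Step 11: declare d=72 at depth 0
Visible at query point: a=85 d=72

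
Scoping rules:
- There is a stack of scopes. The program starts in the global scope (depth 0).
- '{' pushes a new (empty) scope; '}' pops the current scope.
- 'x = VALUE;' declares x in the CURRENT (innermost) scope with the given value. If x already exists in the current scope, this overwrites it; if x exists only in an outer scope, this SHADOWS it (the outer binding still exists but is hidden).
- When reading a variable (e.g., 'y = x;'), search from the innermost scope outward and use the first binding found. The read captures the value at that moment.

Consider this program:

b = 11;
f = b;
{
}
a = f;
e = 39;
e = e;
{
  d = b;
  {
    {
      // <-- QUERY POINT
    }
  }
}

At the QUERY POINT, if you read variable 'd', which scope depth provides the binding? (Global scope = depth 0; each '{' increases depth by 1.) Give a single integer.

Step 1: declare b=11 at depth 0
Step 2: declare f=(read b)=11 at depth 0
Step 3: enter scope (depth=1)
Step 4: exit scope (depth=0)
Step 5: declare a=(read f)=11 at depth 0
Step 6: declare e=39 at depth 0
Step 7: declare e=(read e)=39 at depth 0
Step 8: enter scope (depth=1)
Step 9: declare d=(read b)=11 at depth 1
Step 10: enter scope (depth=2)
Step 11: enter scope (depth=3)
Visible at query point: a=11 b=11 d=11 e=39 f=11

Answer: 1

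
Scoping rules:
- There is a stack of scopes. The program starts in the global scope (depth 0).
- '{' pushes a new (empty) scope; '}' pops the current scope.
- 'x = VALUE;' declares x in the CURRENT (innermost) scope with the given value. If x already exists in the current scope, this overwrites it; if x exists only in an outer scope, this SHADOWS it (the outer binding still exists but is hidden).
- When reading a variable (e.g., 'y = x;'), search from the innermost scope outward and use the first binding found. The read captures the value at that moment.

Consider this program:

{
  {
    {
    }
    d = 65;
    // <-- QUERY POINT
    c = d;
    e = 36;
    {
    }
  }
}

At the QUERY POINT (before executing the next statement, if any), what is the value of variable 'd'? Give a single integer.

Step 1: enter scope (depth=1)
Step 2: enter scope (depth=2)
Step 3: enter scope (depth=3)
Step 4: exit scope (depth=2)
Step 5: declare d=65 at depth 2
Visible at query point: d=65

Answer: 65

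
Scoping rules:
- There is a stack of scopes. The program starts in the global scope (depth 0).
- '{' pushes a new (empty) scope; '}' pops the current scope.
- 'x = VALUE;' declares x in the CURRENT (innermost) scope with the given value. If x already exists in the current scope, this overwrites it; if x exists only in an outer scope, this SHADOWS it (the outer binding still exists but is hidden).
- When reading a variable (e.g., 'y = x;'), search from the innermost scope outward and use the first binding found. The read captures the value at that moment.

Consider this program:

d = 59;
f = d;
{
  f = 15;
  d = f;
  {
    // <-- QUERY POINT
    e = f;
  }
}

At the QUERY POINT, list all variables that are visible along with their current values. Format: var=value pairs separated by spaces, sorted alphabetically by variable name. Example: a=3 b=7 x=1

Answer: d=15 f=15

Derivation:
Step 1: declare d=59 at depth 0
Step 2: declare f=(read d)=59 at depth 0
Step 3: enter scope (depth=1)
Step 4: declare f=15 at depth 1
Step 5: declare d=(read f)=15 at depth 1
Step 6: enter scope (depth=2)
Visible at query point: d=15 f=15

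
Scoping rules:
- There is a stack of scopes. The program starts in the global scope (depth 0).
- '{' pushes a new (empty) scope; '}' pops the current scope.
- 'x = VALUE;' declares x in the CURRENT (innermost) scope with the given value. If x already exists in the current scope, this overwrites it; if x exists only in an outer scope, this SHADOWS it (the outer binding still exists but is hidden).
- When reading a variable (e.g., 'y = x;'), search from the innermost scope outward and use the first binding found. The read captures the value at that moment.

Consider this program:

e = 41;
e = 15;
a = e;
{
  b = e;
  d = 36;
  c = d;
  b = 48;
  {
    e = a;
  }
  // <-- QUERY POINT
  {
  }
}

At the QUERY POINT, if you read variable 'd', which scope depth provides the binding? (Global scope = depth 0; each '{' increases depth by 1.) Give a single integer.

Step 1: declare e=41 at depth 0
Step 2: declare e=15 at depth 0
Step 3: declare a=(read e)=15 at depth 0
Step 4: enter scope (depth=1)
Step 5: declare b=(read e)=15 at depth 1
Step 6: declare d=36 at depth 1
Step 7: declare c=(read d)=36 at depth 1
Step 8: declare b=48 at depth 1
Step 9: enter scope (depth=2)
Step 10: declare e=(read a)=15 at depth 2
Step 11: exit scope (depth=1)
Visible at query point: a=15 b=48 c=36 d=36 e=15

Answer: 1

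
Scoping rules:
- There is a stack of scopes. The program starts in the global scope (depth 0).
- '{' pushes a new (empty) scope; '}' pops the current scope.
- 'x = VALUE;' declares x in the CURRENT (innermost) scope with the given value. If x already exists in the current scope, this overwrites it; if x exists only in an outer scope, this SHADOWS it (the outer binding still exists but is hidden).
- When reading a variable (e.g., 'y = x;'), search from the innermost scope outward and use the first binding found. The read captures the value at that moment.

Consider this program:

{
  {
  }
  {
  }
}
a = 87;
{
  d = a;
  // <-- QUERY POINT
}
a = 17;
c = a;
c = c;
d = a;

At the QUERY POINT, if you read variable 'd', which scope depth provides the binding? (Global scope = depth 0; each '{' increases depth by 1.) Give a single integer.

Step 1: enter scope (depth=1)
Step 2: enter scope (depth=2)
Step 3: exit scope (depth=1)
Step 4: enter scope (depth=2)
Step 5: exit scope (depth=1)
Step 6: exit scope (depth=0)
Step 7: declare a=87 at depth 0
Step 8: enter scope (depth=1)
Step 9: declare d=(read a)=87 at depth 1
Visible at query point: a=87 d=87

Answer: 1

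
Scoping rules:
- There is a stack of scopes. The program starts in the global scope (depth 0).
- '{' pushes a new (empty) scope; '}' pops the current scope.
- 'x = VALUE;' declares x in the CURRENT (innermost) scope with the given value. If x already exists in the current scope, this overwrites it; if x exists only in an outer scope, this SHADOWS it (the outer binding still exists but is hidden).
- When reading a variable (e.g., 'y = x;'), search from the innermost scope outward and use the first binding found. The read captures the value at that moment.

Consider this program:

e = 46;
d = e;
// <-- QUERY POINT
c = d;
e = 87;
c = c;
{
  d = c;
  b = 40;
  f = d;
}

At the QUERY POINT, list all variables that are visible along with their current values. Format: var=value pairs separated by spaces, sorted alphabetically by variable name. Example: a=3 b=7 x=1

Step 1: declare e=46 at depth 0
Step 2: declare d=(read e)=46 at depth 0
Visible at query point: d=46 e=46

Answer: d=46 e=46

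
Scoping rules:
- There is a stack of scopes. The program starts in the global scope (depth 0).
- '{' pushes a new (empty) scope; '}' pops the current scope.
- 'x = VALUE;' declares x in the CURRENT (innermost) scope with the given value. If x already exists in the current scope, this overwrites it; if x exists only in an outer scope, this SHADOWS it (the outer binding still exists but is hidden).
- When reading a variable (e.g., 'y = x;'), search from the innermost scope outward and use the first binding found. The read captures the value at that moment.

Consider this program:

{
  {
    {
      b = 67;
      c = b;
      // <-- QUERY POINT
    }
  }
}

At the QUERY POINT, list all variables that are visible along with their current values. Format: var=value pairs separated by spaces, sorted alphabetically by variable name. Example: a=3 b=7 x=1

Answer: b=67 c=67

Derivation:
Step 1: enter scope (depth=1)
Step 2: enter scope (depth=2)
Step 3: enter scope (depth=3)
Step 4: declare b=67 at depth 3
Step 5: declare c=(read b)=67 at depth 3
Visible at query point: b=67 c=67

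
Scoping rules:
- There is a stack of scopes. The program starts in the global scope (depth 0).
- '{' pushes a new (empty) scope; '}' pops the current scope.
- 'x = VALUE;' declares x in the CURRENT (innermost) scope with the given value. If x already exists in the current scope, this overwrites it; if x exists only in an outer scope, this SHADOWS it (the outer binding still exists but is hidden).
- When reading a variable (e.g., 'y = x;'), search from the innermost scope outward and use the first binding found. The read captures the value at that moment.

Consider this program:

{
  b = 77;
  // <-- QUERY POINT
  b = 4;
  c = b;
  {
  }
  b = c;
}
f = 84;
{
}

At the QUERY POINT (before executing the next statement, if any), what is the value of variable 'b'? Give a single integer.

Answer: 77

Derivation:
Step 1: enter scope (depth=1)
Step 2: declare b=77 at depth 1
Visible at query point: b=77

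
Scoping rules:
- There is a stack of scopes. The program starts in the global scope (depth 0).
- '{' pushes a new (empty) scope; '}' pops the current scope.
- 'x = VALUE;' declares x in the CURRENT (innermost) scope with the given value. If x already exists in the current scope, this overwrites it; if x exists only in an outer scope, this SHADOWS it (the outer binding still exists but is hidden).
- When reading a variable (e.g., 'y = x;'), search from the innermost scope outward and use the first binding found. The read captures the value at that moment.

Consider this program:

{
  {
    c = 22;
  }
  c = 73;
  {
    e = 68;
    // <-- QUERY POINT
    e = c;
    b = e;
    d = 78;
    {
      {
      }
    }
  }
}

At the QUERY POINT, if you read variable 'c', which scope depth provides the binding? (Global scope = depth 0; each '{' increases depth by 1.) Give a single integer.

Step 1: enter scope (depth=1)
Step 2: enter scope (depth=2)
Step 3: declare c=22 at depth 2
Step 4: exit scope (depth=1)
Step 5: declare c=73 at depth 1
Step 6: enter scope (depth=2)
Step 7: declare e=68 at depth 2
Visible at query point: c=73 e=68

Answer: 1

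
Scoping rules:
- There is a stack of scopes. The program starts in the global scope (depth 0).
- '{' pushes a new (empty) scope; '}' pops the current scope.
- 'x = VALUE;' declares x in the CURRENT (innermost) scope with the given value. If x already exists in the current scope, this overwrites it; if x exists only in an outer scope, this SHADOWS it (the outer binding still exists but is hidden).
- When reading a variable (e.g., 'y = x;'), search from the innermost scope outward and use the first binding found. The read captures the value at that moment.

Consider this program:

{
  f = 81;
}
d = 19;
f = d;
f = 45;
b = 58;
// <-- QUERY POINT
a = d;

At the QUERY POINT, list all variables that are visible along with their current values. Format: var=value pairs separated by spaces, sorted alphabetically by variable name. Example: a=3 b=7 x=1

Answer: b=58 d=19 f=45

Derivation:
Step 1: enter scope (depth=1)
Step 2: declare f=81 at depth 1
Step 3: exit scope (depth=0)
Step 4: declare d=19 at depth 0
Step 5: declare f=(read d)=19 at depth 0
Step 6: declare f=45 at depth 0
Step 7: declare b=58 at depth 0
Visible at query point: b=58 d=19 f=45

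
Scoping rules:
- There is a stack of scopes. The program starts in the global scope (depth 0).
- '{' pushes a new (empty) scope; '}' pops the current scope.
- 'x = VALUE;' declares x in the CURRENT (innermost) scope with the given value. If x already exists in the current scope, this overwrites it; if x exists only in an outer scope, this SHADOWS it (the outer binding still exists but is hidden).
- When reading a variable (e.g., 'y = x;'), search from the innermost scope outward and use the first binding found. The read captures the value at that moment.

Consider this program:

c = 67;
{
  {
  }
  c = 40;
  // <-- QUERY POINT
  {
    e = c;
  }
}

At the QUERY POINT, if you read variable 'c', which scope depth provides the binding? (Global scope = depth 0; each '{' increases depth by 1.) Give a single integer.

Step 1: declare c=67 at depth 0
Step 2: enter scope (depth=1)
Step 3: enter scope (depth=2)
Step 4: exit scope (depth=1)
Step 5: declare c=40 at depth 1
Visible at query point: c=40

Answer: 1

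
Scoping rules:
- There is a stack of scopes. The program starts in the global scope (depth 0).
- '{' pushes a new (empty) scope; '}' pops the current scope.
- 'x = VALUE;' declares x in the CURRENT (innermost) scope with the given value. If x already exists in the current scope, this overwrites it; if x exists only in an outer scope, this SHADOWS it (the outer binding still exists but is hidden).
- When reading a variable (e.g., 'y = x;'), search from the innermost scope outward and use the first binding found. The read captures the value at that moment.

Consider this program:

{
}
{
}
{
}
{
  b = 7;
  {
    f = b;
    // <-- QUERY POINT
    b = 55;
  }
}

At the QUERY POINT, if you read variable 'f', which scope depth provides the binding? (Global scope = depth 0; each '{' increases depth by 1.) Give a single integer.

Answer: 2

Derivation:
Step 1: enter scope (depth=1)
Step 2: exit scope (depth=0)
Step 3: enter scope (depth=1)
Step 4: exit scope (depth=0)
Step 5: enter scope (depth=1)
Step 6: exit scope (depth=0)
Step 7: enter scope (depth=1)
Step 8: declare b=7 at depth 1
Step 9: enter scope (depth=2)
Step 10: declare f=(read b)=7 at depth 2
Visible at query point: b=7 f=7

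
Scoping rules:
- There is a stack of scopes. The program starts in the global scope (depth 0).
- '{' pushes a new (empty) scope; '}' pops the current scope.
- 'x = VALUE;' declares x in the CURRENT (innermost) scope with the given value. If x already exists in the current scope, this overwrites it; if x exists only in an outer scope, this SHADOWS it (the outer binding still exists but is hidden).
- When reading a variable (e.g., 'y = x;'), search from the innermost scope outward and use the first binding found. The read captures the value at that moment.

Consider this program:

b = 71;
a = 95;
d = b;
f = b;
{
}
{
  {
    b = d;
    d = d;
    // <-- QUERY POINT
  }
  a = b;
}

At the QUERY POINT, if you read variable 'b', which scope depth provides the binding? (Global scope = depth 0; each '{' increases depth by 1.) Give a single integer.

Step 1: declare b=71 at depth 0
Step 2: declare a=95 at depth 0
Step 3: declare d=(read b)=71 at depth 0
Step 4: declare f=(read b)=71 at depth 0
Step 5: enter scope (depth=1)
Step 6: exit scope (depth=0)
Step 7: enter scope (depth=1)
Step 8: enter scope (depth=2)
Step 9: declare b=(read d)=71 at depth 2
Step 10: declare d=(read d)=71 at depth 2
Visible at query point: a=95 b=71 d=71 f=71

Answer: 2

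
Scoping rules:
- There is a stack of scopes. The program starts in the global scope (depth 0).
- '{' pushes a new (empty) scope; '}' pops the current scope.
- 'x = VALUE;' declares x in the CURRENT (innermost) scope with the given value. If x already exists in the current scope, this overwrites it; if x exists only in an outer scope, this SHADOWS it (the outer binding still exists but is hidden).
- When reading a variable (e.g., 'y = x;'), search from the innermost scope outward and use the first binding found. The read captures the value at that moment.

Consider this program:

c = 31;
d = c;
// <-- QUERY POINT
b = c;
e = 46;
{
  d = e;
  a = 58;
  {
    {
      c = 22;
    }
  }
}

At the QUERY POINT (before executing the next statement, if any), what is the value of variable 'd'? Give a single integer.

Step 1: declare c=31 at depth 0
Step 2: declare d=(read c)=31 at depth 0
Visible at query point: c=31 d=31

Answer: 31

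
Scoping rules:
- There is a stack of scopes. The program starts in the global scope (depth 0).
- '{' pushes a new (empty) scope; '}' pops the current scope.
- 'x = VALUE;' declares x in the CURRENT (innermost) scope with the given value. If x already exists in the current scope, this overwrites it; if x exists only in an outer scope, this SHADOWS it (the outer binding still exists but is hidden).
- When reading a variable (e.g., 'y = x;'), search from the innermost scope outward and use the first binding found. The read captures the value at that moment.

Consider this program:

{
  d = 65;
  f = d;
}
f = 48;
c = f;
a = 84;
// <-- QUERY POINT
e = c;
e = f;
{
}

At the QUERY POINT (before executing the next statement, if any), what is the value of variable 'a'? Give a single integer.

Step 1: enter scope (depth=1)
Step 2: declare d=65 at depth 1
Step 3: declare f=(read d)=65 at depth 1
Step 4: exit scope (depth=0)
Step 5: declare f=48 at depth 0
Step 6: declare c=(read f)=48 at depth 0
Step 7: declare a=84 at depth 0
Visible at query point: a=84 c=48 f=48

Answer: 84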